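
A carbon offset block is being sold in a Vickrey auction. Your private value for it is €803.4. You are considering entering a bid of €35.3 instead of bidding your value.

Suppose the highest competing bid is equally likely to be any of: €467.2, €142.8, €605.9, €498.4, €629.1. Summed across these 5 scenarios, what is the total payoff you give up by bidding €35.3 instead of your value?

€1673.6

The deviation costs you only when the competing bid falls strictly between €35.3 and €803.4; elsewhere both bids give the same outcome.
€467.2: truthful payoff €336.2, deviation payoff €0 → loss €336.2.
€142.8: truthful payoff €660.6, deviation payoff €0 → loss €660.6.
€605.9: truthful payoff €197.5, deviation payoff €0 → loss €197.5.
€498.4: truthful payoff €305, deviation payoff €0 → loss €305.
€629.1: truthful payoff €174.3, deviation payoff €0 → loss €174.3.
Total loss = €336.2 + €660.6 + €197.5 + €305 + €174.3 = €1673.6.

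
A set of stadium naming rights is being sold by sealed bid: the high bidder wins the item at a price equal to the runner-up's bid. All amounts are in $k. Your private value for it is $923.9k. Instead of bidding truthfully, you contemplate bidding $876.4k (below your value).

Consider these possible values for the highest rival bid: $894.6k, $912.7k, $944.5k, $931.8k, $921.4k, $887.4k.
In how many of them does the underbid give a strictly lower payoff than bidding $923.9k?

4

The deviation hurts exactly when the highest competing bid lies strictly between $876.4k and $923.9k — underbidding then forfeits a profitable win.
$894.6k: inside the interval → strictly worse (loss $29.3k).
$912.7k: inside the interval → strictly worse (loss $11.2k).
$944.5k: above both → same outcome either way.
$931.8k: above both → same outcome either way.
$921.4k: inside the interval → strictly worse (loss $2.5k).
$887.4k: inside the interval → strictly worse (loss $36.5k).
Count: 4.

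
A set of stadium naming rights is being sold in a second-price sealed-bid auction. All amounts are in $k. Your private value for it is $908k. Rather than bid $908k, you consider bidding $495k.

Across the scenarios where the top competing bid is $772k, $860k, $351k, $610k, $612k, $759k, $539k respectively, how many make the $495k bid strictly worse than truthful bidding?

6

The deviation hurts exactly when the highest competing bid lies strictly between $495k and $908k — underbidding then forfeits a profitable win.
$772k: inside the interval → strictly worse (loss $136k).
$860k: inside the interval → strictly worse (loss $48k).
$351k: below both → same outcome either way.
$610k: inside the interval → strictly worse (loss $298k).
$612k: inside the interval → strictly worse (loss $296k).
$759k: inside the interval → strictly worse (loss $149k).
$539k: inside the interval → strictly worse (loss $369k).
Count: 6.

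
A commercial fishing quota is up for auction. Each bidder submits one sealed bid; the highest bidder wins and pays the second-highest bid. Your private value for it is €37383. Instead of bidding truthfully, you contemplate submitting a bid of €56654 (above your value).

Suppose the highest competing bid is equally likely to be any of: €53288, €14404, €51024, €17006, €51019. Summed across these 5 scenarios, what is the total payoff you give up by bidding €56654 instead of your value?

The deviation costs you only when the competing bid falls strictly between €37383 and €56654; elsewhere both bids give the same outcome.
€53288: truthful payoff €0, deviation payoff −€15905 → loss €15905.
€14404: outcomes coincide → loss €0.
€51024: truthful payoff €0, deviation payoff −€13641 → loss €13641.
€17006: outcomes coincide → loss €0.
€51019: truthful payoff €0, deviation payoff −€13636 → loss €13636.
Total loss = €15905 + €13641 + €13636 = €43182.

€43182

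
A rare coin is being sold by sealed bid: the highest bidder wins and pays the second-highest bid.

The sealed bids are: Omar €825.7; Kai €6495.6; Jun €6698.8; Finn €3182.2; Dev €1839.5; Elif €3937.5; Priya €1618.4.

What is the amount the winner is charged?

€6495.6

Highest bid: Jun at €6698.8, so Jun wins.
Second-highest bid: Kai at €6495.6 — that is the price the winner pays.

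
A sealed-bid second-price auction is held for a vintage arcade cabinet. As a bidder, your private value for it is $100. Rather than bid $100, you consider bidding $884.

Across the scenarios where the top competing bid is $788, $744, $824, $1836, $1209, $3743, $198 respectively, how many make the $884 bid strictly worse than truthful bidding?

The deviation hurts exactly when the highest competing bid lies strictly between $100 and $884 — overbidding then wins at a price above your value.
$788: inside the interval → strictly worse (loss $688).
$744: inside the interval → strictly worse (loss $644).
$824: inside the interval → strictly worse (loss $724).
$1836: above both → same outcome either way.
$1209: above both → same outcome either way.
$3743: above both → same outcome either way.
$198: inside the interval → strictly worse (loss $98).
Count: 4.

4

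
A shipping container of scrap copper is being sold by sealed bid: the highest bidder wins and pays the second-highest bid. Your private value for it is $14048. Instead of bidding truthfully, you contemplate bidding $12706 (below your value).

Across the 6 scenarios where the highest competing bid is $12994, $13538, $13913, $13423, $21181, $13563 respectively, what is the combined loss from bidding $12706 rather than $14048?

$2809

The deviation costs you only when the competing bid falls strictly between $12706 and $14048; elsewhere both bids give the same outcome.
$12994: truthful payoff $1054, deviation payoff $0 → loss $1054.
$13538: truthful payoff $510, deviation payoff $0 → loss $510.
$13913: truthful payoff $135, deviation payoff $0 → loss $135.
$13423: truthful payoff $625, deviation payoff $0 → loss $625.
$21181: outcomes coincide → loss $0.
$13563: truthful payoff $485, deviation payoff $0 → loss $485.
Total loss = $1054 + $510 + $135 + $625 + $485 = $2809.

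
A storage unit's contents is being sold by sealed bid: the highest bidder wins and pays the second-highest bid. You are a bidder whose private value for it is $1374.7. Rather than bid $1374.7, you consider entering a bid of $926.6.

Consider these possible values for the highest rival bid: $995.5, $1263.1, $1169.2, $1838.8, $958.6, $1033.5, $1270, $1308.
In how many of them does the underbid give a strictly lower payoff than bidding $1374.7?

The deviation hurts exactly when the highest competing bid lies strictly between $926.6 and $1374.7 — underbidding then forfeits a profitable win.
$995.5: inside the interval → strictly worse (loss $379.2).
$1263.1: inside the interval → strictly worse (loss $111.6).
$1169.2: inside the interval → strictly worse (loss $205.5).
$1838.8: above both → same outcome either way.
$958.6: inside the interval → strictly worse (loss $416.1).
$1033.5: inside the interval → strictly worse (loss $341.2).
$1270: inside the interval → strictly worse (loss $104.7).
$1308: inside the interval → strictly worse (loss $66.7).
Count: 7.

7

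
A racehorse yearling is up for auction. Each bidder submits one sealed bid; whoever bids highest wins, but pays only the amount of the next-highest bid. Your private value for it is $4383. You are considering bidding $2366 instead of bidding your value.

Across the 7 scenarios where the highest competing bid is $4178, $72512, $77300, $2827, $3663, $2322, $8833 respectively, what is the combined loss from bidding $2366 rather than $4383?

$2481

The deviation costs you only when the competing bid falls strictly between $2366 and $4383; elsewhere both bids give the same outcome.
$4178: truthful payoff $205, deviation payoff $0 → loss $205.
$72512: outcomes coincide → loss $0.
$77300: outcomes coincide → loss $0.
$2827: truthful payoff $1556, deviation payoff $0 → loss $1556.
$3663: truthful payoff $720, deviation payoff $0 → loss $720.
$2322: outcomes coincide → loss $0.
$8833: outcomes coincide → loss $0.
Total loss = $205 + $1556 + $720 = $2481.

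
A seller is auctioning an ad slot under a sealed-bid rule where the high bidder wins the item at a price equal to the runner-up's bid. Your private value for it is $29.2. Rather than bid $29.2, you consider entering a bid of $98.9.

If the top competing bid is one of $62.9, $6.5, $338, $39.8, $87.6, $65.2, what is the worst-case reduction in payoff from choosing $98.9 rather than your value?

$58.4

$62.9: truthful gives $0, deviation gives −$33.7 → loss $33.7.
$6.5: same outcome either way → loss $0.
$338: same outcome either way → loss $0.
$39.8: truthful gives $0, deviation gives −$10.6 → loss $10.6.
$87.6: truthful gives $0, deviation gives −$58.4 → loss $58.4.
$65.2: truthful gives $0, deviation gives −$36 → loss $36.
Maximum loss: $58.4.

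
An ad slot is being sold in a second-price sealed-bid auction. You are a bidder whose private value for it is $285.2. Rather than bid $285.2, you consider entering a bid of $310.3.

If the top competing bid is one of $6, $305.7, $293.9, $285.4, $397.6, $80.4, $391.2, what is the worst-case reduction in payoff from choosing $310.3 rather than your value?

$6: same outcome either way → loss $0.
$305.7: truthful gives $0, deviation gives −$20.5 → loss $20.5.
$293.9: truthful gives $0, deviation gives −$8.7 → loss $8.7.
$285.4: truthful gives $0, deviation gives −$0.2 → loss $0.2.
$397.6: same outcome either way → loss $0.
$80.4: same outcome either way → loss $0.
$391.2: same outcome either way → loss $0.
Maximum loss: $20.5.

$20.5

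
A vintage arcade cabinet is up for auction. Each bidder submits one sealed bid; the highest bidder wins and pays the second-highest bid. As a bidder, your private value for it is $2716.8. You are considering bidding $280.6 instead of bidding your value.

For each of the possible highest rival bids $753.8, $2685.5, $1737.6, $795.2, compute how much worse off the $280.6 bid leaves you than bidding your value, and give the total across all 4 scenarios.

$4895.1

The deviation costs you only when the competing bid falls strictly between $280.6 and $2716.8; elsewhere both bids give the same outcome.
$753.8: truthful payoff $1963, deviation payoff $0 → loss $1963.
$2685.5: truthful payoff $31.3, deviation payoff $0 → loss $31.3.
$1737.6: truthful payoff $979.2, deviation payoff $0 → loss $979.2.
$795.2: truthful payoff $1921.6, deviation payoff $0 → loss $1921.6.
Total loss = $1963 + $31.3 + $979.2 + $1921.6 = $4895.1.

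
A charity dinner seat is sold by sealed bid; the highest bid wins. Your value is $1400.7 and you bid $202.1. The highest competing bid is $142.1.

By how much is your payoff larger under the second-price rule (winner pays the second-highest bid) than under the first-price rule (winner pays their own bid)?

$60

You have the highest bid, so you win under either rule.
Second-price: pay $142.1 → payoff $1258.6.
First-price: pay your own bid $202.1 → payoff $1198.6.
Difference = $1258.6 − ($1198.6) = $60.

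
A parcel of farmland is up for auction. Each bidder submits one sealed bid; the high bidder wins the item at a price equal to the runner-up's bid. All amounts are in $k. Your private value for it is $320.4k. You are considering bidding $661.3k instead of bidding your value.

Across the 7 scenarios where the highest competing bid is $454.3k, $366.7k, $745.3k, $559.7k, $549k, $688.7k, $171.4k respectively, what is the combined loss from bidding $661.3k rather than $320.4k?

The deviation costs you only when the competing bid falls strictly between $320.4k and $661.3k; elsewhere both bids give the same outcome.
$454.3k: truthful payoff $0k, deviation payoff −$133.9k → loss $133.9k.
$366.7k: truthful payoff $0k, deviation payoff −$46.3k → loss $46.3k.
$745.3k: outcomes coincide → loss $0k.
$559.7k: truthful payoff $0k, deviation payoff −$239.3k → loss $239.3k.
$549k: truthful payoff $0k, deviation payoff −$228.6k → loss $228.6k.
$688.7k: outcomes coincide → loss $0k.
$171.4k: outcomes coincide → loss $0k.
Total loss = $133.9k + $46.3k + $239.3k + $228.6k = $648.1k.

$648.1k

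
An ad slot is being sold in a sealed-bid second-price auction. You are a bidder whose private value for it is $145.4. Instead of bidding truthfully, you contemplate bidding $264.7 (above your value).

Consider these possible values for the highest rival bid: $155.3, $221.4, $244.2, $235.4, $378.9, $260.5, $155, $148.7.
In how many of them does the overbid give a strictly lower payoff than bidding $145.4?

The deviation hurts exactly when the highest competing bid lies strictly between $145.4 and $264.7 — overbidding then wins at a price above your value.
$155.3: inside the interval → strictly worse (loss $9.9).
$221.4: inside the interval → strictly worse (loss $76).
$244.2: inside the interval → strictly worse (loss $98.8).
$235.4: inside the interval → strictly worse (loss $90).
$378.9: above both → same outcome either way.
$260.5: inside the interval → strictly worse (loss $115.1).
$155: inside the interval → strictly worse (loss $9.6).
$148.7: inside the interval → strictly worse (loss $3.3).
Count: 7.

7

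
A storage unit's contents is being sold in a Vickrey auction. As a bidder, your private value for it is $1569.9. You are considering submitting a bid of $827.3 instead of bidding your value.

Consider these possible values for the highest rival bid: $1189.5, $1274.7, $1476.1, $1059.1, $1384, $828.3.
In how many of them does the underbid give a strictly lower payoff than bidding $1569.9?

6

The deviation hurts exactly when the highest competing bid lies strictly between $827.3 and $1569.9 — underbidding then forfeits a profitable win.
$1189.5: inside the interval → strictly worse (loss $380.4).
$1274.7: inside the interval → strictly worse (loss $295.2).
$1476.1: inside the interval → strictly worse (loss $93.8).
$1059.1: inside the interval → strictly worse (loss $510.8).
$1384: inside the interval → strictly worse (loss $185.9).
$828.3: inside the interval → strictly worse (loss $741.6).
Count: 6.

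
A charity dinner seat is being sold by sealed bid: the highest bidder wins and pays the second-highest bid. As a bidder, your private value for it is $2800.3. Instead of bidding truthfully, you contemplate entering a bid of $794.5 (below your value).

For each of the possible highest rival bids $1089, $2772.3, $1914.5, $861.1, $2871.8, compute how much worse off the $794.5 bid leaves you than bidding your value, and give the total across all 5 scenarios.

The deviation costs you only when the competing bid falls strictly between $794.5 and $2800.3; elsewhere both bids give the same outcome.
$1089: truthful payoff $1711.3, deviation payoff $0 → loss $1711.3.
$2772.3: truthful payoff $28, deviation payoff $0 → loss $28.
$1914.5: truthful payoff $885.8, deviation payoff $0 → loss $885.8.
$861.1: truthful payoff $1939.2, deviation payoff $0 → loss $1939.2.
$2871.8: outcomes coincide → loss $0.
Total loss = $1711.3 + $28 + $885.8 + $1939.2 = $4564.3.
In a second-price auction your bid sets only whether you win, not what you pay, so bidding your true value is weakly dominant.

$4564.3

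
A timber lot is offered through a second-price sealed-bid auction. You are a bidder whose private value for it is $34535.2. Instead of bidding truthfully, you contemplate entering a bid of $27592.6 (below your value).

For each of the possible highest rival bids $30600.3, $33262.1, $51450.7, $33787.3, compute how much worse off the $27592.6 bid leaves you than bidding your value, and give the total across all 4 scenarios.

The deviation costs you only when the competing bid falls strictly between $27592.6 and $34535.2; elsewhere both bids give the same outcome.
$30600.3: truthful payoff $3934.9, deviation payoff $0 → loss $3934.9.
$33262.1: truthful payoff $1273.1, deviation payoff $0 → loss $1273.1.
$51450.7: outcomes coincide → loss $0.
$33787.3: truthful payoff $747.9, deviation payoff $0 → loss $747.9.
Total loss = $3934.9 + $1273.1 + $747.9 = $5955.9.

$5955.9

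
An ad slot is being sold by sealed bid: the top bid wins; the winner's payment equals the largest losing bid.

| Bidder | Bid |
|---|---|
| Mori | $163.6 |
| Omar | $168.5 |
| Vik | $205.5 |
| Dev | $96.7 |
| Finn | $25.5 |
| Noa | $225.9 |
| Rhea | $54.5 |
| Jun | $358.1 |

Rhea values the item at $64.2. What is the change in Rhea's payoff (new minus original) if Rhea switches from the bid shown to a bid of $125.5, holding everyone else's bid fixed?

$0

The highest bid among the other bidders is $358.1; Rhea's bid doesn't change that.
Original bid $54.5: Rhea is not highest (top rival bid is $358.1); payoff $0.
Alternative bid $125.5: Rhea is not highest (top rival bid is $358.1); payoff $0.
Change in payoff = $0 − ($0) = $0.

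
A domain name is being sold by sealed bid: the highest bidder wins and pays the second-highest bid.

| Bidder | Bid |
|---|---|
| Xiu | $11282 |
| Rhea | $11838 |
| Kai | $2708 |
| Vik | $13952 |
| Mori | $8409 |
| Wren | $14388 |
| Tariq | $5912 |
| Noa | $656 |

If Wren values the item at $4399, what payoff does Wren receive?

−$9553

Highest bid: Wren at $14388, so Wren wins.
Second-highest bid: Vik at $13952 — that is the price the winner pays.
Wren's payoff = value − price = $4399 − $13952 = −$9553.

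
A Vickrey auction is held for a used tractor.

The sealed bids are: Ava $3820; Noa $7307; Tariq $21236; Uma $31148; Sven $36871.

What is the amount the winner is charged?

$31148

Highest bid: Sven at $36871, so Sven wins.
Second-highest bid: Uma at $31148 — that is the price the winner pays.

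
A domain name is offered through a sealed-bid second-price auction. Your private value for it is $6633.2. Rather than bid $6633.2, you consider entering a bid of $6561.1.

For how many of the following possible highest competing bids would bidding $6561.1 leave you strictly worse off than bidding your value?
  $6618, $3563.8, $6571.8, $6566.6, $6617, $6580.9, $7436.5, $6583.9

The deviation hurts exactly when the highest competing bid lies strictly between $6561.1 and $6633.2 — underbidding then forfeits a profitable win.
$6618: inside the interval → strictly worse (loss $15.2).
$3563.8: below both → same outcome either way.
$6571.8: inside the interval → strictly worse (loss $61.4).
$6566.6: inside the interval → strictly worse (loss $66.6).
$6617: inside the interval → strictly worse (loss $16.2).
$6580.9: inside the interval → strictly worse (loss $52.3).
$7436.5: above both → same outcome either way.
$6583.9: inside the interval → strictly worse (loss $49.3).
Count: 6.

6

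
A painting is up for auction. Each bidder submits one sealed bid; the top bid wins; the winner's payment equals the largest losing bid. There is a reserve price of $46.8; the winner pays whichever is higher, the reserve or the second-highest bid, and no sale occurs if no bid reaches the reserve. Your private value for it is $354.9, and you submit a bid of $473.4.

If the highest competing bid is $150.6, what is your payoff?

Your bid $473.4 is the highest and exceeds the reserve.
Price = max(second-highest bid, reserve) = max($150.6, $46.8) = $150.6.
Payoff = $354.9 − $150.6 = $204.3.

$204.3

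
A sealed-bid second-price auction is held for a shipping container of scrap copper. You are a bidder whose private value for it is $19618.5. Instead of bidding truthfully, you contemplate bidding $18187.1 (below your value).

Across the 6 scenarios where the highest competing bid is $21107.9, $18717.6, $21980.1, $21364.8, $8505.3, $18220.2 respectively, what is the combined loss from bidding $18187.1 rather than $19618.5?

The deviation costs you only when the competing bid falls strictly between $18187.1 and $19618.5; elsewhere both bids give the same outcome.
$21107.9: outcomes coincide → loss $0.
$18717.6: truthful payoff $900.9, deviation payoff $0 → loss $900.9.
$21980.1: outcomes coincide → loss $0.
$21364.8: outcomes coincide → loss $0.
$8505.3: outcomes coincide → loss $0.
$18220.2: truthful payoff $1398.3, deviation payoff $0 → loss $1398.3.
Total loss = $900.9 + $1398.3 = $2299.2.
Because the price is fixed by the runner-up's bid, deviating from your value can only change a good outcome into a bad one — never the reverse.

$2299.2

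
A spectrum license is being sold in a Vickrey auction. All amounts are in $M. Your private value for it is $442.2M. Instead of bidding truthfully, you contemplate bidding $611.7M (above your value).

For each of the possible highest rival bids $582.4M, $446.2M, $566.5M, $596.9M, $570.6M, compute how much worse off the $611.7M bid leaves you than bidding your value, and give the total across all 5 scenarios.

The deviation costs you only when the competing bid falls strictly between $442.2M and $611.7M; elsewhere both bids give the same outcome.
$582.4M: truthful payoff $0M, deviation payoff −$140.2M → loss $140.2M.
$446.2M: truthful payoff $0M, deviation payoff −$4M → loss $4M.
$566.5M: truthful payoff $0M, deviation payoff −$124.3M → loss $124.3M.
$596.9M: truthful payoff $0M, deviation payoff −$154.7M → loss $154.7M.
$570.6M: truthful payoff $0M, deviation payoff −$128.4M → loss $128.4M.
Total loss = $140.2M + $4M + $124.3M + $154.7M + $128.4M = $551.6M.

$551.6M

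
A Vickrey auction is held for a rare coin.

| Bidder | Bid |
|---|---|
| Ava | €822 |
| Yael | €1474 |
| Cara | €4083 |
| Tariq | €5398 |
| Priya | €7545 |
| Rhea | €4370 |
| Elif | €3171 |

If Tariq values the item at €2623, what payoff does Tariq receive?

€0

Highest bid: Priya at €7545, so Priya wins.
Second-highest bid: Tariq at €5398 — that is the price the winner pays.
Tariq did not win, so Tariq pays nothing and receives nothing: payoff €0.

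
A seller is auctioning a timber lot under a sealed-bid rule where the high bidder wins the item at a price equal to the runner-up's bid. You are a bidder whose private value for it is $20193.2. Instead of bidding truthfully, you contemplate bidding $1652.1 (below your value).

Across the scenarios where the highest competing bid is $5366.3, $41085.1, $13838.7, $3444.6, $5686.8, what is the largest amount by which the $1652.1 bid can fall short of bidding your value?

$5366.3: truthful gives $14826.9, deviation gives $0 → loss $14826.9.
$41085.1: same outcome either way → loss $0.
$13838.7: truthful gives $6354.5, deviation gives $0 → loss $6354.5.
$3444.6: truthful gives $16748.6, deviation gives $0 → loss $16748.6.
$5686.8: truthful gives $14506.4, deviation gives $0 → loss $14506.4.
Maximum loss: $16748.6.

$16748.6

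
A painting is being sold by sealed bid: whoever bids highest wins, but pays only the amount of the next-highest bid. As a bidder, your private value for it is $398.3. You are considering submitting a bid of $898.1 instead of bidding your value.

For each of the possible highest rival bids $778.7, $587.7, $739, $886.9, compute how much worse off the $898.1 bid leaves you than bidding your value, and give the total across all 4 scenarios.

$1399.1

The deviation costs you only when the competing bid falls strictly between $398.3 and $898.1; elsewhere both bids give the same outcome.
$778.7: truthful payoff $0, deviation payoff −$380.4 → loss $380.4.
$587.7: truthful payoff $0, deviation payoff −$189.4 → loss $189.4.
$739: truthful payoff $0, deviation payoff −$340.7 → loss $340.7.
$886.9: truthful payoff $0, deviation payoff −$488.6 → loss $488.6.
Total loss = $380.4 + $189.4 + $340.7 + $488.6 = $1399.1.
Because the price is fixed by the runner-up's bid, deviating from your value can only change a good outcome into a bad one — never the reverse.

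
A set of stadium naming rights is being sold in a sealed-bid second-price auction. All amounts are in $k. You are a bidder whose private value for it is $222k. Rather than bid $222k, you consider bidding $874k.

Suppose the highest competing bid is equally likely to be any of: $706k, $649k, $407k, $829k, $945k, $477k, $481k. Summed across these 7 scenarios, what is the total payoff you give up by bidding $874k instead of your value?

$2217k

The deviation costs you only when the competing bid falls strictly between $222k and $874k; elsewhere both bids give the same outcome.
$706k: truthful payoff $0k, deviation payoff −$484k → loss $484k.
$649k: truthful payoff $0k, deviation payoff −$427k → loss $427k.
$407k: truthful payoff $0k, deviation payoff −$185k → loss $185k.
$829k: truthful payoff $0k, deviation payoff −$607k → loss $607k.
$945k: outcomes coincide → loss $0k.
$477k: truthful payoff $0k, deviation payoff −$255k → loss $255k.
$481k: truthful payoff $0k, deviation payoff −$259k → loss $259k.
Total loss = $484k + $427k + $185k + $607k + $255k + $259k = $2217k.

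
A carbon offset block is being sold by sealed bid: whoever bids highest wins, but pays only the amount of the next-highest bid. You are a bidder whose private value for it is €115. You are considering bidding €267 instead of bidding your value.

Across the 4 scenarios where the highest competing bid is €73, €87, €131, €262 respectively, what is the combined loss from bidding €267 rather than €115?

€163

The deviation costs you only when the competing bid falls strictly between €115 and €267; elsewhere both bids give the same outcome.
€73: outcomes coincide → loss €0.
€87: outcomes coincide → loss €0.
€131: truthful payoff €0, deviation payoff −€16 → loss €16.
€262: truthful payoff €0, deviation payoff −€147 → loss €147.
Total loss = €16 + €147 = €163.
Truthful bidding weakly dominates here: raising your bid can only win items priced above your value, and lowering it can only forfeit items priced below.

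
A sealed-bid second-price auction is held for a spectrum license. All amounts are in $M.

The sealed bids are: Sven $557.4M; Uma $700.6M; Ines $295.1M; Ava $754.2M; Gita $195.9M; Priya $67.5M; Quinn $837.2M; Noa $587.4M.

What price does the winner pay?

$754.2M

Highest bid: Quinn at $837.2M, so Quinn wins.
Second-highest bid: Ava at $754.2M — that is the price the winner pays.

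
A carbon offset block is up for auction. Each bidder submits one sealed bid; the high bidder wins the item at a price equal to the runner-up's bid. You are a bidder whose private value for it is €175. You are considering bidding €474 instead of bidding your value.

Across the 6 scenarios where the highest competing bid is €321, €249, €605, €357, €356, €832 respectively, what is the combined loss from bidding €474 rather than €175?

€583

The deviation costs you only when the competing bid falls strictly between €175 and €474; elsewhere both bids give the same outcome.
€321: truthful payoff €0, deviation payoff −€146 → loss €146.
€249: truthful payoff €0, deviation payoff −€74 → loss €74.
€605: outcomes coincide → loss €0.
€357: truthful payoff €0, deviation payoff −€182 → loss €182.
€356: truthful payoff €0, deviation payoff −€181 → loss €181.
€832: outcomes coincide → loss €0.
Total loss = €146 + €74 + €182 + €181 = €583.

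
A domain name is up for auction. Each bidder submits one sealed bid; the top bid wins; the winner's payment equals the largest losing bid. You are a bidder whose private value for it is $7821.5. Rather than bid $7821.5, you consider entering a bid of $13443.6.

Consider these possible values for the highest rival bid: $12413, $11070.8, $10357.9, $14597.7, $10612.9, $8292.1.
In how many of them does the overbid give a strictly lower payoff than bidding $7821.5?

5

The deviation hurts exactly when the highest competing bid lies strictly between $7821.5 and $13443.6 — overbidding then wins at a price above your value.
$12413: inside the interval → strictly worse (loss $4591.5).
$11070.8: inside the interval → strictly worse (loss $3249.3).
$10357.9: inside the interval → strictly worse (loss $2536.4).
$14597.7: above both → same outcome either way.
$10612.9: inside the interval → strictly worse (loss $2791.4).
$8292.1: inside the interval → strictly worse (loss $470.6).
Count: 5.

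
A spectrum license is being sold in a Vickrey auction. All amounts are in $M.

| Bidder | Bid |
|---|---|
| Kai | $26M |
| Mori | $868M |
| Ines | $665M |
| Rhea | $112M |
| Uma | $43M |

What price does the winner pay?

$665M

Highest bid: Mori at $868M, so Mori wins.
Second-highest bid: Ines at $665M — that is the price the winner pays.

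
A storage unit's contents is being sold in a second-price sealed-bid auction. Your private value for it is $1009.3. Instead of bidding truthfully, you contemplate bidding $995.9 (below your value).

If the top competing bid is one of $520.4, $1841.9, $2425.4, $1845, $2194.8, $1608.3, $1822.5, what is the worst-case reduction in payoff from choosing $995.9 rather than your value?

$0

$520.4: same outcome either way → loss $0.
$1841.9: same outcome either way → loss $0.
$2425.4: same outcome either way → loss $0.
$1845: same outcome either way → loss $0.
$2194.8: same outcome either way → loss $0.
$1608.3: same outcome either way → loss $0.
$1822.5: same outcome either way → loss $0.
Maximum loss: $0.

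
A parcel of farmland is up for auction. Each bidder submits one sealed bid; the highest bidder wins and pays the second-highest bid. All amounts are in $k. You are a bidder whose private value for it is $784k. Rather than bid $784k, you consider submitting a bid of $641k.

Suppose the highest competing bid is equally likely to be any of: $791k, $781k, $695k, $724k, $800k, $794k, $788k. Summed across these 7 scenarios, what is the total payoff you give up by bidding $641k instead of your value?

$152k

The deviation costs you only when the competing bid falls strictly between $641k and $784k; elsewhere both bids give the same outcome.
$791k: outcomes coincide → loss $0k.
$781k: truthful payoff $3k, deviation payoff $0k → loss $3k.
$695k: truthful payoff $89k, deviation payoff $0k → loss $89k.
$724k: truthful payoff $60k, deviation payoff $0k → loss $60k.
$800k: outcomes coincide → loss $0k.
$794k: outcomes coincide → loss $0k.
$788k: outcomes coincide → loss $0k.
Total loss = $3k + $89k + $60k = $152k.
Because the price is fixed by the runner-up's bid, deviating from your value can only change a good outcome into a bad one — never the reverse.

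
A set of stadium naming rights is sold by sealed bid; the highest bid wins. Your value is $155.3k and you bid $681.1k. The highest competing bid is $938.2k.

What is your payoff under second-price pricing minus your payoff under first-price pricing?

$0k

Your bid $681.1k is below $938.2k, so you lose under either rule.
Payoff is $0k in both cases; difference = $0k.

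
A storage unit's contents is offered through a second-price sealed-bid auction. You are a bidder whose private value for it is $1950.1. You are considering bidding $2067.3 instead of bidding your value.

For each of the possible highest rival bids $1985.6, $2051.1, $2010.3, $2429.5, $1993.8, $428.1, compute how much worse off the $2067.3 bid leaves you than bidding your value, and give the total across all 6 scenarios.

$240.4

The deviation costs you only when the competing bid falls strictly between $1950.1 and $2067.3; elsewhere both bids give the same outcome.
$1985.6: truthful payoff $0, deviation payoff −$35.5 → loss $35.5.
$2051.1: truthful payoff $0, deviation payoff −$101 → loss $101.
$2010.3: truthful payoff $0, deviation payoff −$60.2 → loss $60.2.
$2429.5: outcomes coincide → loss $0.
$1993.8: truthful payoff $0, deviation payoff −$43.7 → loss $43.7.
$428.1: outcomes coincide → loss $0.
Total loss = $35.5 + $101 + $60.2 + $43.7 = $240.4.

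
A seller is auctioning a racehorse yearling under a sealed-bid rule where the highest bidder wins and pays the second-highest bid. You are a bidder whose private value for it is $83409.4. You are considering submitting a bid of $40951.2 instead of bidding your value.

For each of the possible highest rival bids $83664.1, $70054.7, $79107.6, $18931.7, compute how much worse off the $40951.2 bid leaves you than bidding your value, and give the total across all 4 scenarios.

The deviation costs you only when the competing bid falls strictly between $40951.2 and $83409.4; elsewhere both bids give the same outcome.
$83664.1: outcomes coincide → loss $0.
$70054.7: truthful payoff $13354.7, deviation payoff $0 → loss $13354.7.
$79107.6: truthful payoff $4301.8, deviation payoff $0 → loss $4301.8.
$18931.7: outcomes coincide → loss $0.
Total loss = $13354.7 + $4301.8 = $17656.5.

$17656.5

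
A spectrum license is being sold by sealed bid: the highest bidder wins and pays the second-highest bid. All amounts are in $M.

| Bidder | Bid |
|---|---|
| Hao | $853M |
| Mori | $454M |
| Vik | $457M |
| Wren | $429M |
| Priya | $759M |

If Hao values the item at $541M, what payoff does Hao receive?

−$218M

Highest bid: Hao at $853M, so Hao wins.
Second-highest bid: Priya at $759M — that is the price the winner pays.
Hao's payoff = value − price = $541M − $759M = −$218M.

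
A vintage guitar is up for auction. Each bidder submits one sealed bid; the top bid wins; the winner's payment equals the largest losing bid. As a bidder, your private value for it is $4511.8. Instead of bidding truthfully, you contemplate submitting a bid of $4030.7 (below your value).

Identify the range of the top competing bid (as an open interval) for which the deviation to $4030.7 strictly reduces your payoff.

If the competing bid is below $4030.7, both bids win at the same price — no difference.
If it is above $4511.8, both bids lose — no difference.
If it lies strictly between $4030.7 and $4511.8, bidding your value wins at a price below your value (positive payoff) while bidding $4030.7 loses (payoff 0).
So the deviation strictly hurts on the open interval ($4030.7, $4511.8).
Truthful bidding weakly dominates here: raising your bid can only win items priced above your value, and lowering it can only forfeit items priced below.

($4030.7, $4511.8)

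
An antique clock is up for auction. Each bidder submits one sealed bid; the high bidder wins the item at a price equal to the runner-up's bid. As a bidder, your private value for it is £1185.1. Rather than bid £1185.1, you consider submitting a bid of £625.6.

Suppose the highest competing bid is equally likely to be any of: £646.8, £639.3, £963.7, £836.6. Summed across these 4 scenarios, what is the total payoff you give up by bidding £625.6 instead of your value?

£1654

The deviation costs you only when the competing bid falls strictly between £625.6 and £1185.1; elsewhere both bids give the same outcome.
£646.8: truthful payoff £538.3, deviation payoff £0 → loss £538.3.
£639.3: truthful payoff £545.8, deviation payoff £0 → loss £545.8.
£963.7: truthful payoff £221.4, deviation payoff £0 → loss £221.4.
£836.6: truthful payoff £348.5, deviation payoff £0 → loss £348.5.
Total loss = £538.3 + £545.8 + £221.4 + £348.5 = £1654.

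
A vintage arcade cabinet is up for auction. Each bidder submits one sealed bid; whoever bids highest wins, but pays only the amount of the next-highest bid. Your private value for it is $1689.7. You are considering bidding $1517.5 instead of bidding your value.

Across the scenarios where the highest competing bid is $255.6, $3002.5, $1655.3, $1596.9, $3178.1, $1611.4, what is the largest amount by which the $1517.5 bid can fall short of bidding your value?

$255.6: same outcome either way → loss $0.
$3002.5: same outcome either way → loss $0.
$1655.3: truthful gives $34.4, deviation gives $0 → loss $34.4.
$1596.9: truthful gives $92.8, deviation gives $0 → loss $92.8.
$3178.1: same outcome either way → loss $0.
$1611.4: truthful gives $78.3, deviation gives $0 → loss $78.3.
Maximum loss: $92.8.

$92.8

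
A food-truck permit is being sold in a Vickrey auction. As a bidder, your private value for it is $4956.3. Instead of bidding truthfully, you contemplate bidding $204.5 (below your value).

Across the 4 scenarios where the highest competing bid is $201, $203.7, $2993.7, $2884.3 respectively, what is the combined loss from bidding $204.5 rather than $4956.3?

The deviation costs you only when the competing bid falls strictly between $204.5 and $4956.3; elsewhere both bids give the same outcome.
$201: outcomes coincide → loss $0.
$203.7: outcomes coincide → loss $0.
$2993.7: truthful payoff $1962.6, deviation payoff $0 → loss $1962.6.
$2884.3: truthful payoff $2072, deviation payoff $0 → loss $2072.
Total loss = $1962.6 + $2072 = $4034.6.

$4034.6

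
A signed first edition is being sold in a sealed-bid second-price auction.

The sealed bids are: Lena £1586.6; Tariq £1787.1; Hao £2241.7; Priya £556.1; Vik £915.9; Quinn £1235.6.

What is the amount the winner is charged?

Highest bid: Hao at £2241.7, so Hao wins.
Second-highest bid: Tariq at £1787.1 — that is the price the winner pays.

£1787.1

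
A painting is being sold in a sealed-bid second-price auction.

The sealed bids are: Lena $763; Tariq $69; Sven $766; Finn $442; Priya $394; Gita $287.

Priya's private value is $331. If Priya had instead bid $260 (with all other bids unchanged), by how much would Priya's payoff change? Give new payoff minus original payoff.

The highest bid among the other bidders is $766; Priya's bid doesn't change that.
Original bid $394: Priya is not highest (top rival bid is $766); payoff $0.
Alternative bid $260: Priya is not highest (top rival bid is $766); payoff $0.
Change in payoff = $0 − ($0) = $0.

$0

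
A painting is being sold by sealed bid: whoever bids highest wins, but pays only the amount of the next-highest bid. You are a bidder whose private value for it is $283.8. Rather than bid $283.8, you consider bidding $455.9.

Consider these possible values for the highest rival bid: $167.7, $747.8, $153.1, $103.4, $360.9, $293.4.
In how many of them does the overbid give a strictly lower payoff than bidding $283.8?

The deviation hurts exactly when the highest competing bid lies strictly between $283.8 and $455.9 — overbidding then wins at a price above your value.
$167.7: below both → same outcome either way.
$747.8: above both → same outcome either way.
$153.1: below both → same outcome either way.
$103.4: below both → same outcome either way.
$360.9: inside the interval → strictly worse (loss $77.1).
$293.4: inside the interval → strictly worse (loss $9.6).
Count: 2.

2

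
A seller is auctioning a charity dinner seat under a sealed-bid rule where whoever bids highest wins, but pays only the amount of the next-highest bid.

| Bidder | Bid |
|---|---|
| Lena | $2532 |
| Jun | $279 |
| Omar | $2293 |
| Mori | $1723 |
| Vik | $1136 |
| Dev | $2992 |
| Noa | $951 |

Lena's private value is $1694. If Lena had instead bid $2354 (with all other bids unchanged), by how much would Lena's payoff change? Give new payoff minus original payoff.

$0

The highest bid among the other bidders is $2992; Lena's bid doesn't change that.
Original bid $2532: Lena is not highest (top rival bid is $2992); payoff $0.
Alternative bid $2354: Lena is not highest (top rival bid is $2992); payoff $0.
Change in payoff = $0 − ($0) = $0.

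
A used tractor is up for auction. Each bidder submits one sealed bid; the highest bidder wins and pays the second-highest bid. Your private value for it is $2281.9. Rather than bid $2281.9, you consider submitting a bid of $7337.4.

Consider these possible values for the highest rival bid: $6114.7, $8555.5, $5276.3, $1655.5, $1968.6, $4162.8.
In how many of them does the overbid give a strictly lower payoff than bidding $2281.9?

The deviation hurts exactly when the highest competing bid lies strictly between $2281.9 and $7337.4 — overbidding then wins at a price above your value.
$6114.7: inside the interval → strictly worse (loss $3832.8).
$8555.5: above both → same outcome either way.
$5276.3: inside the interval → strictly worse (loss $2994.4).
$1655.5: below both → same outcome either way.
$1968.6: below both → same outcome either way.
$4162.8: inside the interval → strictly worse (loss $1880.9).
Count: 3.

3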